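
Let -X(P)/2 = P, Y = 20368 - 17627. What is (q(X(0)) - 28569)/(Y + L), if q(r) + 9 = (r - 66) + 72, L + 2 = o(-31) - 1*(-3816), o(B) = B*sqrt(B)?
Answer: -46822365/10749454 - 221433*I*sqrt(31)/10749454 ≈ -4.3558 - 0.11469*I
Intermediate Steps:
o(B) = B**(3/2)
Y = 2741
L = 3814 - 31*I*sqrt(31) (L = -2 + ((-31)**(3/2) - 1*(-3816)) = -2 + (-31*I*sqrt(31) + 3816) = -2 + (3816 - 31*I*sqrt(31)) = 3814 - 31*I*sqrt(31) ≈ 3814.0 - 172.6*I)
X(P) = -2*P
q(r) = -3 + r (q(r) = -9 + ((r - 66) + 72) = -9 + ((-66 + r) + 72) = -9 + (6 + r) = -3 + r)
(q(X(0)) - 28569)/(Y + L) = ((-3 - 2*0) - 28569)/(2741 + (3814 - 31*I*sqrt(31))) = ((-3 + 0) - 28569)/(6555 - 31*I*sqrt(31)) = (-3 - 28569)/(6555 - 31*I*sqrt(31)) = -28572/(6555 - 31*I*sqrt(31))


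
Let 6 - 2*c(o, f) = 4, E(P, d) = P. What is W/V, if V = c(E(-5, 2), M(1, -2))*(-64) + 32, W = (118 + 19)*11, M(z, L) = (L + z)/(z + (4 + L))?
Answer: -1507/32 ≈ -47.094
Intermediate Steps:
M(z, L) = (L + z)/(4 + L + z)
c(o, f) = 1 (c(o, f) = 3 - ½*4 = 3 - 2 = 1)
W = 1507 (W = 137*11 = 1507)
V = -32 (V = 1*(-64) + 32 = -64 + 32 = -32)
W/V = 1507/(-32) = 1507*(-1/32) = -1507/32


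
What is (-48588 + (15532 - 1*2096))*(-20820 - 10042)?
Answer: 1084861024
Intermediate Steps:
(-48588 + (15532 - 1*2096))*(-20820 - 10042) = (-48588 + (15532 - 2096))*(-30862) = (-48588 + 13436)*(-30862) = -35152*(-30862) = 1084861024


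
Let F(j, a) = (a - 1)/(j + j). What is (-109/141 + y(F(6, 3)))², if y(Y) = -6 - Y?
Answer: 3829849/79524 ≈ 48.160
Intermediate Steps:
F(j, a) = (-1 + a)/(2*j) (F(j, a) = (-1 + a)/((2*j)) = (-1 + a)*(1/(2*j)) = (-1 + a)/(2*j))
(-109/141 + y(F(6, 3)))² = (-109/141 + (-6 - (-1 + 3)/(2*6)))² = (-109*1/141 + (-6 - 2/(2*6)))² = (-109/141 + (-6 - 1*⅙))² = (-109/141 + (-6 - ⅙))² = (-109/141 - 37/6)² = (-1957/282)² = 3829849/79524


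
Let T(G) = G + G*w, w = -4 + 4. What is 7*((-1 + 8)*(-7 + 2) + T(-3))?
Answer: -266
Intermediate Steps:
w = 0
T(G) = G (T(G) = G + G*0 = G + 0 = G)
7*((-1 + 8)*(-7 + 2) + T(-3)) = 7*((-1 + 8)*(-7 + 2) - 3) = 7*(7*(-5) - 3) = 7*(-35 - 3) = 7*(-38) = -266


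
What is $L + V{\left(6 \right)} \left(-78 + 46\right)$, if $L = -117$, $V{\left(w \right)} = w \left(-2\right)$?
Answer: $267$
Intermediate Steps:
$V{\left(w \right)} = - 2 w$
$L + V{\left(6 \right)} \left(-78 + 46\right) = -117 + \left(-2\right) 6 \left(-78 + 46\right) = -117 - -384 = -117 + 384 = 267$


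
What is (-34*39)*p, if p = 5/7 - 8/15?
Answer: -8398/35 ≈ -239.94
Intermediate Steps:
p = 19/105 (p = 5*(⅐) - 8*1/15 = 5/7 - 8/15 = 19/105 ≈ 0.18095)
(-34*39)*p = -34*39*(19/105) = -1326*19/105 = -8398/35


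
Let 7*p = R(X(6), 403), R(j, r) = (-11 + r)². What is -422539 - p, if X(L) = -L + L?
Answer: -444491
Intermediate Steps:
X(L) = 0
p = 21952 (p = (-11 + 403)²/7 = (⅐)*392² = (⅐)*153664 = 21952)
-422539 - p = -422539 - 1*21952 = -422539 - 21952 = -444491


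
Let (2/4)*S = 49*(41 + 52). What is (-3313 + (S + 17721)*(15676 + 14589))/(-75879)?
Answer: -812157962/75879 ≈ -10703.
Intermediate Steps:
S = 9114 (S = 2*(49*(41 + 52)) = 2*(49*93) = 2*4557 = 9114)
(-3313 + (S + 17721)*(15676 + 14589))/(-75879) = (-3313 + (9114 + 17721)*(15676 + 14589))/(-75879) = (-3313 + 26835*30265)*(-1/75879) = (-3313 + 812161275)*(-1/75879) = 812157962*(-1/75879) = -812157962/75879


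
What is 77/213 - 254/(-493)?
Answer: 92063/105009 ≈ 0.87672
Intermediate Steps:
77/213 - 254/(-493) = 77*(1/213) - 254*(-1/493) = 77/213 + 254/493 = 92063/105009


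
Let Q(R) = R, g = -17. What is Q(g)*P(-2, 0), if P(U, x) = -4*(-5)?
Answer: -340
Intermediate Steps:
P(U, x) = 20
Q(g)*P(-2, 0) = -17*20 = -340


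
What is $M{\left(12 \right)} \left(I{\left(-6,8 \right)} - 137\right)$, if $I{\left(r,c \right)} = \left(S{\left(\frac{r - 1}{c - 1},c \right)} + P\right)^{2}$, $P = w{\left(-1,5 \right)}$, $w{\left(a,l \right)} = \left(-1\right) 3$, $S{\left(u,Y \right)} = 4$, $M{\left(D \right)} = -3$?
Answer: $408$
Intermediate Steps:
$w{\left(a,l \right)} = -3$
$P = -3$
$I{\left(r,c \right)} = 1$ ($I{\left(r,c \right)} = \left(4 - 3\right)^{2} = 1^{2} = 1$)
$M{\left(12 \right)} \left(I{\left(-6,8 \right)} - 137\right) = - 3 \left(1 - 137\right) = \left(-3\right) \left(-136\right) = 408$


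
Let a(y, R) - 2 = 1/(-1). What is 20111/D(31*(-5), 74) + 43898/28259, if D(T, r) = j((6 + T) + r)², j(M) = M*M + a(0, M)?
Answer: 1390022369397/894450363884 ≈ 1.5541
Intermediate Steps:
a(y, R) = 1 (a(y, R) = 2 + 1/(-1) = 2 - 1 = 1)
j(M) = 1 + M² (j(M) = M*M + 1 = M² + 1 = 1 + M²)
D(T, r) = (1 + (6 + T + r)²)² (D(T, r) = (1 + ((6 + T) + r)²)² = (1 + (6 + T + r)²)²)
20111/D(31*(-5), 74) + 43898/28259 = 20111/((1 + (6 + 31*(-5) + 74)²)²) + 43898/28259 = 20111/((1 + (6 - 155 + 74)²)²) + 43898*(1/28259) = 20111/((1 + (-75)²)²) + 43898/28259 = 20111/((1 + 5625)²) + 43898/28259 = 20111/(5626²) + 43898/28259 = 20111/31651876 + 43898/28259 = 1390022369397/894450363884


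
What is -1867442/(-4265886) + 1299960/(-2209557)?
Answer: -236543603561/1570953045417 ≈ -0.15057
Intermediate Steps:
-1867442/(-4265886) + 1299960/(-2209557) = -1867442*(-1/4265886) + 1299960*(-1/2209557) = 933721/2132943 - 433320/736519 = -236543603561/1570953045417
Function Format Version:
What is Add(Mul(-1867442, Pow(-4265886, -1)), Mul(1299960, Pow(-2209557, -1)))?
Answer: Rational(-236543603561, 1570953045417) ≈ -0.15057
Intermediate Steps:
Add(Mul(-1867442, Pow(-4265886, -1)), Mul(1299960, Pow(-2209557, -1))) = Add(Mul(-1867442, Rational(-1, 4265886)), Mul(1299960, Rational(-1, 2209557))) = Add(Rational(933721, 2132943), Rational(-433320, 736519)) = Rational(-236543603561, 1570953045417)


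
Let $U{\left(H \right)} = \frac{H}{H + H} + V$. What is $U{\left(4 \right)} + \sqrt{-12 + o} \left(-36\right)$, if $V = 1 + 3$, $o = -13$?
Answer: $\frac{9}{2} - 180 i \approx 4.5 - 180.0 i$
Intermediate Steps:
$V = 4$
$U{\left(H \right)} = \frac{9}{2}$ ($U{\left(H \right)} = \frac{H}{H + H} + 4 = \frac{H}{2 H} + 4 = \frac{1}{2 H} H + 4 = \frac{1}{2} + 4 = \frac{9}{2}$)
$U{\left(4 \right)} + \sqrt{-12 + o} \left(-36\right) = \frac{9}{2} + \sqrt{-12 - 13} \left(-36\right) = \frac{9}{2} + \sqrt{-25} \left(-36\right) = \frac{9}{2} + 5 i \left(-36\right) = \frac{9}{2} - 180 i$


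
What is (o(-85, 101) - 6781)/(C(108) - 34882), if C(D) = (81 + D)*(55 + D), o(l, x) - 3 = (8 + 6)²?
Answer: 6582/4075 ≈ 1.6152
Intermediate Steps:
o(l, x) = 199 (o(l, x) = 3 + (8 + 6)² = 3 + 14² = 3 + 196 = 199)
C(D) = (55 + D)*(81 + D)
(o(-85, 101) - 6781)/(C(108) - 34882) = (199 - 6781)/((4455 + 108² + 136*108) - 34882) = -6582/((4455 + 11664 + 14688) - 34882) = -6582/(30807 - 34882) = -6582/(-4075) = -6582*(-1/4075) = 6582/4075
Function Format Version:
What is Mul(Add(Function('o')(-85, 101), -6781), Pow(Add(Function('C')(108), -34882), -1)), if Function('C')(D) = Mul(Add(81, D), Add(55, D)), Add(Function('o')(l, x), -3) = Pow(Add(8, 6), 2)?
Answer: Rational(6582, 4075) ≈ 1.6152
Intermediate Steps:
Function('o')(l, x) = 199 (Function('o')(l, x) = Add(3, Pow(Add(8, 6), 2)) = Add(3, Pow(14, 2)) = Add(3, 196) = 199)
Function('C')(D) = Mul(Add(55, D), Add(81, D))
Mul(Add(Function('o')(-85, 101), -6781), Pow(Add(Function('C')(108), -34882), -1)) = Mul(Add(199, -6781), Pow(Add(Add(4455, Pow(108, 2), Mul(136, 108)), -34882), -1)) = Mul(-6582, Pow(Add(Add(4455, 11664, 14688), -34882), -1)) = Mul(-6582, Pow(Add(30807, -34882), -1)) = Mul(-6582, Pow(-4075, -1)) = Mul(-6582, Rational(-1, 4075)) = Rational(6582, 4075)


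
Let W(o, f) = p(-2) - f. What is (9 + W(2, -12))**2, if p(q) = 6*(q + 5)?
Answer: 1521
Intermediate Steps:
p(q) = 30 + 6*q (p(q) = 6*(5 + q) = 30 + 6*q)
W(o, f) = 18 - f (W(o, f) = (30 + 6*(-2)) - f = (30 - 12) - f = 18 - f)
(9 + W(2, -12))**2 = (9 + (18 - 1*(-12)))**2 = (9 + (18 + 12))**2 = (9 + 30)**2 = 39**2 = 1521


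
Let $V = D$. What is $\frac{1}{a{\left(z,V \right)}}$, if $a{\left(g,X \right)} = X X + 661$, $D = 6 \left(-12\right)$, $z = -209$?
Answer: $\frac{1}{5845} \approx 0.00017109$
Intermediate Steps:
$D = -72$
$V = -72$
$a{\left(g,X \right)} = 661 + X^{2}$ ($a{\left(g,X \right)} = X^{2} + 661 = 661 + X^{2}$)
$\frac{1}{a{\left(z,V \right)}} = \frac{1}{661 + \left(-72\right)^{2}} = \frac{1}{661 + 5184} = \frac{1}{5845}$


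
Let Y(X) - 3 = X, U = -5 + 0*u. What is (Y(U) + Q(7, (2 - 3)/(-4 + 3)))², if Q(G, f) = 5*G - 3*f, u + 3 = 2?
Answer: 900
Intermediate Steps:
u = -1 (u = -3 + 2 = -1)
U = -5 (U = -5 + 0*(-1) = -5 + 0 = -5)
Q(G, f) = -3*f + 5*G
Y(X) = 3 + X
(Y(U) + Q(7, (2 - 3)/(-4 + 3)))² = ((3 - 5) + (-3*(2 - 3)/(-4 + 3) + 5*7))² = (-2 + (-(-3)/(-1) + 35))² = (-2 + (-(-3)*(-1) + 35))² = (-2 + (-3*1 + 35))² = (-2 + (-3 + 35))² = (-2 + 32)² = 30² = 900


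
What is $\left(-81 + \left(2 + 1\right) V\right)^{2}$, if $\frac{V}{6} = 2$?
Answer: $2025$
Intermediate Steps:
$V = 12$ ($V = 6 \cdot 2 = 12$)
$\left(-81 + \left(2 + 1\right) V\right)^{2} = \left(-81 + \left(2 + 1\right) 12\right)^{2} = \left(-81 + 3 \cdot 12\right)^{2} = \left(-81 + 36\right)^{2} = \left(-45\right)^{2} = 2025$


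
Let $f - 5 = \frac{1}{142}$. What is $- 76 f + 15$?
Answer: $- \frac{25953}{71} \approx -365.54$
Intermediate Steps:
$f = \frac{711}{142}$ ($f = 5 + \frac{1}{142} = \frac{711}{142} \approx 5.007$)
$- 76 f + 15 = \left(-76\right) \frac{711}{142} + 15 = - \frac{27018}{71} + 15 = - \frac{25953}{71}$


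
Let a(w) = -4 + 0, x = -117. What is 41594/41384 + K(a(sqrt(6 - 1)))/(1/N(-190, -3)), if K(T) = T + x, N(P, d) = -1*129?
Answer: 46143175/2956 ≈ 15610.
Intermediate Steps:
a(w) = -4
N(P, d) = -129
K(T) = -117 + T (K(T) = T - 117 = -117 + T)
41594/41384 + K(a(sqrt(6 - 1)))/(1/N(-190, -3)) = 41594/41384 + (-117 - 4)/(1/(-129)) = 41594*(1/41384) - 121/(-1/129) = 2971/2956 - 121*(-129) = 2971/2956 + 15609 = 46143175/2956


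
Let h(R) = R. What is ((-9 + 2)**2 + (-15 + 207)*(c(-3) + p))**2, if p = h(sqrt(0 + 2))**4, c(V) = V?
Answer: 58081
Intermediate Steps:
p = 4 (p = (sqrt(0 + 2))**4 = (sqrt(2))**4 = 4)
((-9 + 2)**2 + (-15 + 207)*(c(-3) + p))**2 = ((-9 + 2)**2 + (-15 + 207)*(-3 + 4))**2 = ((-7)**2 + 192*1)**2 = (49 + 192)**2 = 241**2 = 58081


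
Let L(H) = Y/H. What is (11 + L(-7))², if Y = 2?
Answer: 5625/49 ≈ 114.80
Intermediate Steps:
L(H) = 2/H
(11 + L(-7))² = (11 + 2/(-7))² = (11 + 2*(-⅐))² = (11 - 2/7)² = (75/7)² = 5625/49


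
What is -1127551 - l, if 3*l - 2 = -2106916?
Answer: -1275739/3 ≈ -4.2525e+5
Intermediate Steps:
l = -2106914/3 (l = ⅔ + (⅓)*(-2106916) = ⅔ - 2106916/3 = -2106914/3 ≈ -7.0231e+5)
-1127551 - l = -1127551 - 1*(-2106914/3) = -1127551 + 2106914/3 = -1275739/3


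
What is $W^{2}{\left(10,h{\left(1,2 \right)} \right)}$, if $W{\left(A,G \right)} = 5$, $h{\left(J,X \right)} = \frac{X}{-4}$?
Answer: $25$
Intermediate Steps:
$h{\left(J,X \right)} = - \frac{X}{4}$ ($h{\left(J,X \right)} = X \left(- \frac{1}{4}\right) = - \frac{X}{4}$)
$W^{2}{\left(10,h{\left(1,2 \right)} \right)} = 5^{2} = 25$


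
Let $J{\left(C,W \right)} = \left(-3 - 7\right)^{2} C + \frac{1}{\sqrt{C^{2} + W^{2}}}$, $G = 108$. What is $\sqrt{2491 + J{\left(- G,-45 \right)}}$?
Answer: $\frac{2 i \sqrt{3159494}}{39} \approx 91.154 i$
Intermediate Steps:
$J{\left(C,W \right)} = \frac{1}{\sqrt{C^{2} + W^{2}}} + 100 C$ ($J{\left(C,W \right)} = \left(-10\right)^{2} C + \frac{1}{\sqrt{C^{2} + W^{2}}} = 100 C + \frac{1}{\sqrt{C^{2} + W^{2}}} = \frac{1}{\sqrt{C^{2} + W^{2}}} + 100 C$)
$\sqrt{2491 + J{\left(- G,-45 \right)}} = \sqrt{2491 + \left(\frac{1}{\sqrt{\left(\left(-1\right) 108\right)^{2} + \left(-45\right)^{2}}} + 100 \left(\left(-1\right) 108\right)\right)} = \sqrt{2491 + \left(\frac{1}{\sqrt{\left(-108\right)^{2} + 2025}} + 100 \left(-108\right)\right)} = \sqrt{2491 - \left(10800 - \frac{1}{\sqrt{11664 + 2025}}\right)} = \sqrt{2491 - \left(10800 - \frac{1}{\sqrt{13689}}\right)} = \sqrt{2491 + \left(\frac{1}{117} - 10800\right)} = \sqrt{2491 - \frac{1263599}{117}} = \sqrt{- \frac{972152}{117}} = \frac{2 i \sqrt{3159494}}{39}$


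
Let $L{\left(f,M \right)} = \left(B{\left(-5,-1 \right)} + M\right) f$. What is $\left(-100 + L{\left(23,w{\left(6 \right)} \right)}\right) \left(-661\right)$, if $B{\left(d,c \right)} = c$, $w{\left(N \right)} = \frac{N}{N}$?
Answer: $66100$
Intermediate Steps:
$w{\left(N \right)} = 1$
$L{\left(f,M \right)} = f \left(-1 + M\right)$ ($L{\left(f,M \right)} = \left(-1 + M\right) f = f \left(-1 + M\right)$)
$\left(-100 + L{\left(23,w{\left(6 \right)} \right)}\right) \left(-661\right) = \left(-100 + 23 \left(-1 + 1\right)\right) \left(-661\right) = \left(-100 + 23 \cdot 0\right) \left(-661\right) = \left(-100 + 0\right) \left(-661\right) = \left(-100\right) \left(-661\right) = 66100$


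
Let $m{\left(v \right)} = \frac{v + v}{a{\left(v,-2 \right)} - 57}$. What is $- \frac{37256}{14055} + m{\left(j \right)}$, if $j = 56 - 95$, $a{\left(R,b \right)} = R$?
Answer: $- \frac{413381}{224880} \approx -1.8382$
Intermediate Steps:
$j = -39$ ($j = 56 - 95 = -39$)
$m{\left(v \right)} = \frac{2 v}{-57 + v}$ ($m{\left(v \right)} = \frac{v + v}{v - 57} = \frac{2 v}{-57 + v}$)
$- \frac{37256}{14055} + m{\left(j \right)} = - \frac{37256}{14055} + 2 \left(-39\right) \frac{1}{-57 - 39} = \left(-37256\right) \frac{1}{14055} + 2 \left(-39\right) \frac{1}{-96} = - \frac{37256}{14055} + 2 \left(-39\right) \left(- \frac{1}{96}\right) = - \frac{37256}{14055} + \frac{13}{16} = - \frac{413381}{224880}$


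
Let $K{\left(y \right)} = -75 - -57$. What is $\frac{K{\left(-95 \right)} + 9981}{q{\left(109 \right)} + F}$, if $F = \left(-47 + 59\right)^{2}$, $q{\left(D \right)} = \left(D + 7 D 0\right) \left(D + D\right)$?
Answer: $\frac{9963}{23906} \approx 0.41676$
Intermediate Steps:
$q{\left(D \right)} = 2 D^{2}$ ($q{\left(D \right)} = \left(D + 0\right) 2 D = D 2 D = 2 D^{2}$)
$F = 144$ ($F = 12^{2} = 144$)
$K{\left(y \right)} = -18$ ($K{\left(y \right)} = -75 + 57 = -18$)
$\frac{K{\left(-95 \right)} + 9981}{q{\left(109 \right)} + F} = \frac{-18 + 9981}{2 \cdot 109^{2} + 144} = \frac{9963}{2 \cdot 11881 + 144} = \frac{9963}{23762 + 144} = \frac{9963}{23906}$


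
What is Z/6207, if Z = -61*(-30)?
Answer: 610/2069 ≈ 0.29483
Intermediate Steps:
Z = 1830
Z/6207 = 1830/6207 = 1830*(1/6207) = 610/2069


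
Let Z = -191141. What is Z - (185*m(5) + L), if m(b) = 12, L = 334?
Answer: -193695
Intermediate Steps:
Z - (185*m(5) + L) = -191141 - (185*12 + 334) = -191141 - (2220 + 334) = -191141 - 1*2554 = -191141 - 2554 = -193695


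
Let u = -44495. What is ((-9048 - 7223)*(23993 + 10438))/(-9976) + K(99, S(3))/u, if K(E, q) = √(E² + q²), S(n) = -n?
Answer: 560226801/9976 - 3*√1090/44495 ≈ 56157.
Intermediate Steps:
((-9048 - 7223)*(23993 + 10438))/(-9976) + K(99, S(3))/u = ((-9048 - 7223)*(23993 + 10438))/(-9976) + √(99² + (-1*3)²)/(-44495) = -16271*34431*(-1/9976) + √(9801 + (-3)²)*(-1/44495) = -560226801*(-1/9976) + √(9801 + 9)*(-1/44495) = 560226801/9976 + √9810*(-1/44495) = 560226801/9976 + (3*√1090)*(-1/44495) = 560226801/9976 - 3*√1090/44495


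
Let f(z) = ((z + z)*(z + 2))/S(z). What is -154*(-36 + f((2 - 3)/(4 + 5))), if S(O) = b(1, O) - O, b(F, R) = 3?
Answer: 50083/9 ≈ 5564.8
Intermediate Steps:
S(O) = 3 - O
f(z) = 2*z*(2 + z)/(3 - z) (f(z) = ((z + z)*(z + 2))/(3 - z) = ((2*z)*(2 + z))/(3 - z) = (2*z*(2 + z))/(3 - z) = 2*z*(2 + z)/(3 - z))
-154*(-36 + f((2 - 3)/(4 + 5))) = -154*(-36 - 2*(2 - 3)/(4 + 5)*(2 + (2 - 3)/(4 + 5))/(-3 + (2 - 3)/(4 + 5))) = -154*(-36 - 2*(-1/9)*(2 - 1/9)/(-3 - 1/9)) = -154*(-36 - 2*(-1*⅑)*(2 - 1*⅑)/(-3 - 1*⅑)) = -154*(-36 - 2*(-⅑)*(2 - ⅑)/(-3 - ⅑)) = -154*(-36 - 2*(-⅑)*17/9/(-28/9)) = -154*(-36 - 2*(-⅑)*(-9/28)*17/9) = -154*(-36 - 17/126) = -154*(-4553/126) = 50083/9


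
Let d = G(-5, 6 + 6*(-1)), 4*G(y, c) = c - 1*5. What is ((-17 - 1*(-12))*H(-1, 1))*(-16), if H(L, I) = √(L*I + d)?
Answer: 120*I ≈ 120.0*I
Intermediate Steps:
G(y, c) = -5/4 + c/4 (G(y, c) = (c - 1*5)/4 = (c - 5)/4 = (-5 + c)/4 = -5/4 + c/4)
d = -5/4 (d = -5/4 + (6 + 6*(-1))/4 = -5/4 + (6 - 6)/4 = -5/4 + (¼)*0 = -5/4 + 0 = -5/4 ≈ -1.2500)
H(L, I) = √(-5/4 + I*L) (H(L, I) = √(L*I - 5/4) = √(I*L - 5/4) = √(-5/4 + I*L))
((-17 - 1*(-12))*H(-1, 1))*(-16) = ((-17 - 1*(-12))*(√(-5 + 4*1*(-1))/2))*(-16) = ((-17 + 12)*(√(-5 - 4)/2))*(-16) = -5*√(-9)/2*(-16) = -5*3*I/2*(-16) = -15*I/2*(-16) = 120*I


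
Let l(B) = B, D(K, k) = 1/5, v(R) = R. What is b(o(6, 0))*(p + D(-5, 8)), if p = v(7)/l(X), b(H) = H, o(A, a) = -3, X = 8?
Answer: -129/40 ≈ -3.2250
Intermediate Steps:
D(K, k) = ⅕
p = 7/8 ≈ 0.87500
b(o(6, 0))*(p + D(-5, 8)) = -3*(7/8 + ⅕) = -3*43/40 = -129/40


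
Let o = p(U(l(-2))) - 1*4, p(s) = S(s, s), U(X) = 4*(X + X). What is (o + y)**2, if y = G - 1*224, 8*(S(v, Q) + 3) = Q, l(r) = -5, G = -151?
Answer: 149769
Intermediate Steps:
S(v, Q) = -3 + Q/8
U(X) = 8*X (U(X) = 4*(2*X) = 8*X)
p(s) = -3 + s/8
y = -375 (y = -151 - 1*224 = -151 - 224 = -375)
o = -12 (o = (-3 + (8*(-5))/8) - 1*4 = (-3 + (1/8)*(-40)) - 4 = (-3 - 5) - 4 = -8 - 4 = -12)
(o + y)**2 = (-12 - 375)**2 = (-387)**2 = 149769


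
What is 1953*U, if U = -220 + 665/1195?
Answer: -102428991/239 ≈ -4.2857e+5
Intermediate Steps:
U = -52447/239 (U = -220 + 665*(1/1195) = -220 + 133/239 = -52447/239 ≈ -219.44)
1953*U = 1953*(-52447/239) = -102428991/239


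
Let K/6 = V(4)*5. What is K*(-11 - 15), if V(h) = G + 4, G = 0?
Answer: -3120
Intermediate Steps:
V(h) = 4 (V(h) = 0 + 4 = 4)
K = 120 (K = 6*(4*5) = 6*20 = 120)
K*(-11 - 15) = 120*(-11 - 15) = 120*(-26) = -3120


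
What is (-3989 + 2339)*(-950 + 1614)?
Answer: -1095600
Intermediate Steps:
(-3989 + 2339)*(-950 + 1614) = -1650*664 = -1095600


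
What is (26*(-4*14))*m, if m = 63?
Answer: -91728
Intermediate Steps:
(26*(-4*14))*m = (26*(-4*14))*63 = (26*(-56))*63 = -1456*63 = -91728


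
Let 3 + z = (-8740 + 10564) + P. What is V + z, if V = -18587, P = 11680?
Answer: -5086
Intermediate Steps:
z = 13501 (z = -3 + ((-8740 + 10564) + 11680) = -3 + (1824 + 11680) = -3 + 13504 = 13501)
V + z = -18587 + 13501 = -5086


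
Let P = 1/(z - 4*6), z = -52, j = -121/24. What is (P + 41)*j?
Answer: -376915/1824 ≈ -206.64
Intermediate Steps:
j = -121/24 (j = -121*1/24 = -121/24 ≈ -5.0417)
P = -1/76 (P = 1/(-52 - 4*6) = 1/(-52 - 24) = 1/(-76) = -1/76 ≈ -0.013158)
(P + 41)*j = (-1/76 + 41)*(-121/24) = (3115/76)*(-121/24) = -376915/1824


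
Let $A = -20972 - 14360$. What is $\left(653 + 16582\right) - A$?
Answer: $52567$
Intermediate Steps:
$A = -35332$ ($A = -20972 - 14360 = -35332$)
$\left(653 + 16582\right) - A = \left(653 + 16582\right) - -35332 = 17235 + 35332 = 52567$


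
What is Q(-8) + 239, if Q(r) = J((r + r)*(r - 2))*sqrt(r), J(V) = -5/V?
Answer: 239 - I*sqrt(2)/16 ≈ 239.0 - 0.088388*I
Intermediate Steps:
Q(r) = -5/(2*sqrt(r)*(-2 + r)) (Q(r) = (-5*1/((r - 2)*(r + r)))*sqrt(r) = (-5*1/(2*r*(-2 + r)))*sqrt(r) = (-5/(2*r*(-2 + r)))*sqrt(r) = -5/(2*sqrt(r)*(-2 + r)))
Q(-8) + 239 = -5/(2*sqrt(-8)*(-2 - 8)) + 239 = -5/2*(-I*sqrt(2)/4)/(-10) + 239 = -5/2*(-I*sqrt(2)/4)*(-1/10) + 239 = -I*sqrt(2)/16 + 239 = 239 - I*sqrt(2)/16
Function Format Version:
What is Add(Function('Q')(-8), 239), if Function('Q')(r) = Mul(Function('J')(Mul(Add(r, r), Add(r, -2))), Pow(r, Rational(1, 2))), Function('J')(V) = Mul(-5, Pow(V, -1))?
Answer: Add(239, Mul(Rational(-1, 16), I, Pow(2, Rational(1, 2)))) ≈ Add(239.00, Mul(-0.088388, I))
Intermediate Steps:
Function('Q')(r) = Mul(Rational(-5, 2), Pow(r, Rational(-1, 2)), Pow(Add(-2, r), -1)) (Function('Q')(r) = Mul(Mul(-5, Pow(Mul(Add(r, r), Add(r, -2)), -1)), Pow(r, Rational(1, 2))) = Mul(Mul(-5, Pow(Mul(Mul(2, r), Add(-2, r)), -1)), Pow(r, Rational(1, 2))) = Mul(Mul(-5, Pow(Mul(2, r, Add(-2, r)), -1)), Pow(r, Rational(1, 2))) = Mul(Mul(-5, Mul(Rational(1, 2), Pow(r, -1), Pow(Add(-2, r), -1))), Pow(r, Rational(1, 2))) = Mul(Mul(Rational(-5, 2), Pow(r, -1), Pow(Add(-2, r), -1)), Pow(r, Rational(1, 2))) = Mul(Rational(-5, 2), Pow(r, Rational(-1, 2)), Pow(Add(-2, r), -1)))
Add(Function('Q')(-8), 239) = Add(Mul(Rational(-5, 2), Pow(-8, Rational(-1, 2)), Pow(Add(-2, -8), -1)), 239) = Add(Mul(Rational(-5, 2), Mul(Rational(-1, 4), I, Pow(2, Rational(1, 2))), Pow(-10, -1)), 239) = Add(Mul(Rational(-5, 2), Mul(Rational(-1, 4), I, Pow(2, Rational(1, 2))), Rational(-1, 10)), 239) = Add(Mul(Rational(-1, 16), I, Pow(2, Rational(1, 2))), 239) = Add(239, Mul(Rational(-1, 16), I, Pow(2, Rational(1, 2))))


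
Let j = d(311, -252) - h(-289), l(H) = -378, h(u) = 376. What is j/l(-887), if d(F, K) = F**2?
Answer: -10705/42 ≈ -254.88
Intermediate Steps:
j = 96345 (j = 311**2 - 1*376 = 96721 - 376 = 96345)
j/l(-887) = 96345/(-378) = 96345*(-1/378) = -10705/42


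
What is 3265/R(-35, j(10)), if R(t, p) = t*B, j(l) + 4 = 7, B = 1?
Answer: -653/7 ≈ -93.286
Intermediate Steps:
j(l) = 3 (j(l) = -4 + 7 = 3)
R(t, p) = t (R(t, p) = t*1 = t)
3265/R(-35, j(10)) = 3265/(-35) = 3265*(-1/35) = -653/7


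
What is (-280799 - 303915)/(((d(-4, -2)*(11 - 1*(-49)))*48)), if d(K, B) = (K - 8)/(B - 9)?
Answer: -3215927/17280 ≈ -186.11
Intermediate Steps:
d(K, B) = (-8 + K)/(-9 + B)
(-280799 - 303915)/(((d(-4, -2)*(11 - 1*(-49)))*48)) = (-280799 - 303915)/(((((-8 - 4)/(-9 - 2))*(11 - 1*(-49)))*48)) = -584714*11/(576*(11 + 49)) = -584714/((-1/11*(-12)*60)*48) = -584714/(((12/11)*60)*48) = -584714/((720/11)*48) = -584714/34560/11 = -584714*11/34560 = -3215927/17280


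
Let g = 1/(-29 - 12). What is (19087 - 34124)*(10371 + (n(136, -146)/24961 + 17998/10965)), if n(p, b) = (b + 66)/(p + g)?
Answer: -9519760931000424247/61034512395 ≈ -1.5597e+8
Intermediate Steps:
g = -1/41 (g = 1/(-41) = -1/41 ≈ -0.024390)
n(p, b) = (66 + b)/(-1/41 + p) (n(p, b) = (b + 66)/(p - 1/41) = (66 + b)/(-1/41 + p))
(19087 - 34124)*(10371 + (n(136, -146)/24961 + 17998/10965)) = (19087 - 34124)*(10371 + ((41*(66 - 146)/(-1 + 41*136))/24961 + 17998/10965)) = -15037*(10371 + ((41*(-80)/(-1 + 5576))*(1/24961) + 17998*(1/10965))) = -15037*(10371 + ((41*(-80)/5575)*(1/24961) + 17998/10965)) = -15037*(10371 + ((41*(1/5575)*(-80))*(1/24961) + 17998/10965)) = -15037*(10371 + (-656/1115*1/24961 + 17998/10965)) = -15037*(10371 + (-656/27831515 + 17998/10965)) = -15037*(10371 + 100180882786/61034512395) = -15037*633089108931331/61034512395 = -9519760931000424247/61034512395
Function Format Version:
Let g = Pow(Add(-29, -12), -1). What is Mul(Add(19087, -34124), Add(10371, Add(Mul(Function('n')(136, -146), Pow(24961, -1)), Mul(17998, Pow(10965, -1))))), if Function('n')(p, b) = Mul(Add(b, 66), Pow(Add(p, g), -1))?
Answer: Rational(-9519760931000424247, 61034512395) ≈ -1.5597e+8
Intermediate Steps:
g = Rational(-1, 41) (g = Pow(-41, -1) = Rational(-1, 41) ≈ -0.024390)
Function('n')(p, b) = Mul(Pow(Add(Rational(-1, 41), p), -1), Add(66, b)) (Function('n')(p, b) = Mul(Add(b, 66), Pow(Add(p, Rational(-1, 41)), -1)) = Mul(Add(66, b), Pow(Add(Rational(-1, 41), p), -1)) = Mul(Pow(Add(Rational(-1, 41), p), -1), Add(66, b)))
Mul(Add(19087, -34124), Add(10371, Add(Mul(Function('n')(136, -146), Pow(24961, -1)), Mul(17998, Pow(10965, -1))))) = Mul(Add(19087, -34124), Add(10371, Add(Mul(Mul(41, Pow(Add(-1, Mul(41, 136)), -1), Add(66, -146)), Pow(24961, -1)), Mul(17998, Pow(10965, -1))))) = Mul(-15037, Add(10371, Add(Mul(Mul(41, Pow(Add(-1, 5576), -1), -80), Rational(1, 24961)), Mul(17998, Rational(1, 10965))))) = Mul(-15037, Add(10371, Add(Mul(Mul(41, Pow(5575, -1), -80), Rational(1, 24961)), Rational(17998, 10965)))) = Mul(-15037, Add(10371, Add(Mul(Mul(41, Rational(1, 5575), -80), Rational(1, 24961)), Rational(17998, 10965)))) = Mul(-15037, Add(10371, Add(Mul(Rational(-656, 1115), Rational(1, 24961)), Rational(17998, 10965)))) = Mul(-15037, Add(10371, Add(Rational(-656, 27831515), Rational(17998, 10965)))) = Mul(-15037, Add(10371, Rational(100180882786, 61034512395))) = Mul(-15037, Rational(633089108931331, 61034512395)) = Rational(-9519760931000424247, 61034512395)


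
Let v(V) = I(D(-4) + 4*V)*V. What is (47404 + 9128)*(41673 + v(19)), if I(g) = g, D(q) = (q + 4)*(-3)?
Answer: 2437490244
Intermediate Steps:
D(q) = -12 - 3*q (D(q) = (4 + q)*(-3) = -12 - 3*q)
v(V) = 4*V**2 (v(V) = ((-12 - 3*(-4)) + 4*V)*V = ((-12 + 12) + 4*V)*V = (0 + 4*V)*V = (4*V)*V = 4*V**2)
(47404 + 9128)*(41673 + v(19)) = (47404 + 9128)*(41673 + 4*19**2) = 56532*(41673 + 4*361) = 56532*(41673 + 1444) = 56532*43117 = 2437490244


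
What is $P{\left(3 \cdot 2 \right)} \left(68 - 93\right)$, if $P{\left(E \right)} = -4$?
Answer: $100$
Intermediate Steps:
$P{\left(3 \cdot 2 \right)} \left(68 - 93\right) = - 4 \left(68 - 93\right) = \left(-4\right) \left(-25\right) = 100$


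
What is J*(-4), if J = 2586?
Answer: -10344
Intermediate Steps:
J*(-4) = 2586*(-4) = -10344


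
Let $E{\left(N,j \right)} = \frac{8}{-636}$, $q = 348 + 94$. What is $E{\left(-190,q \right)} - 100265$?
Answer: $- \frac{15942137}{159} \approx -1.0027 \cdot 10^{5}$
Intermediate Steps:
$q = 442$
$E{\left(N,j \right)} = - \frac{2}{159}$ ($E{\left(N,j \right)} = 8 \left(- \frac{1}{636}\right) = - \frac{2}{159}$)
$E{\left(-190,q \right)} - 100265 = - \frac{2}{159} - 100265 = - \frac{15942137}{159}$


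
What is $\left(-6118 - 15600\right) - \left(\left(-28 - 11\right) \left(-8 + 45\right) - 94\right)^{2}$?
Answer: $-2384087$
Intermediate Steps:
$\left(-6118 - 15600\right) - \left(\left(-28 - 11\right) \left(-8 + 45\right) - 94\right)^{2} = -21718 - \left(\left(-39\right) 37 - 94\right)^{2} = -21718 - \left(-1443 - 94\right)^{2} = -21718 - \left(-1537\right)^{2} = -21718 - 2362369 = -2384087$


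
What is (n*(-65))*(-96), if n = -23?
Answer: -143520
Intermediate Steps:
(n*(-65))*(-96) = -23*(-65)*(-96) = 1495*(-96) = -143520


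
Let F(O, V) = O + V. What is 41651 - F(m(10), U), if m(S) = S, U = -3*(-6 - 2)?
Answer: 41617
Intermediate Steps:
U = 24 (U = -3*(-8) = 24)
41651 - F(m(10), U) = 41651 - (10 + 24) = 41651 - 1*34 = 41651 - 34 = 41617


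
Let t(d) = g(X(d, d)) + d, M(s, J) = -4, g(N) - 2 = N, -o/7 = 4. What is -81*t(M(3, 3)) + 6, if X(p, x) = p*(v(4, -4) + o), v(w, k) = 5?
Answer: -7284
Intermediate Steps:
o = -28 (o = -7*4 = -28)
X(p, x) = -23*p (X(p, x) = p*(5 - 28) = p*(-23) = -23*p)
g(N) = 2 + N
t(d) = 2 - 22*d (t(d) = (2 - 23*d) + d = 2 - 22*d)
-81*t(M(3, 3)) + 6 = -81*(2 - 22*(-4)) + 6 = -81*(2 + 88) + 6 = -81*90 + 6 = -7290 + 6 = -7284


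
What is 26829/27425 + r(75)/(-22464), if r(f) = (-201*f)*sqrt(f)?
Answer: 26829/27425 + 8375*sqrt(3)/2496 ≈ 6.7899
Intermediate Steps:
r(f) = -201*f**(3/2)
26829/27425 + r(75)/(-22464) = 26829/27425 - 75375*sqrt(3)/(-22464) = 26829*(1/27425) - 75375*sqrt(3)*(-1/22464) = 26829/27425 - 75375*sqrt(3)*(-1/22464) = 26829/27425 + 8375*sqrt(3)/2496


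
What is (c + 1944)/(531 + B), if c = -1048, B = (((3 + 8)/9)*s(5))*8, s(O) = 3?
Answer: 2688/1681 ≈ 1.5990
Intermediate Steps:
B = 88/3 (B = (((3 + 8)/9)*3)*8 = ((11*(⅑))*3)*8 = ((11/9)*3)*8 = (11/3)*8 = 88/3 ≈ 29.333)
(c + 1944)/(531 + B) = (-1048 + 1944)/(531 + 88/3) = 896/(1681/3) = 896*(3/1681) = 2688/1681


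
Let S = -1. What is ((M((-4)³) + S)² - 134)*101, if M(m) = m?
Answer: 413191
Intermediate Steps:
((M((-4)³) + S)² - 134)*101 = (((-4)³ - 1)² - 134)*101 = ((-64 - 1)² - 134)*101 = ((-65)² - 134)*101 = (4225 - 134)*101 = 4091*101 = 413191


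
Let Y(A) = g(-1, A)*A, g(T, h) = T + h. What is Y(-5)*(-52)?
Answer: -1560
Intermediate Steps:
Y(A) = A*(-1 + A) (Y(A) = (-1 + A)*A = A*(-1 + A))
Y(-5)*(-52) = -5*(-1 - 5)*(-52) = -5*(-6)*(-52) = 30*(-52) = -1560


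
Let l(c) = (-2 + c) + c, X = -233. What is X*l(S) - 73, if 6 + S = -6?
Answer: 5985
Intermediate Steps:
S = -12 (S = -6 - 6 = -12)
l(c) = -2 + 2*c
X*l(S) - 73 = -233*(-2 + 2*(-12)) - 73 = -233*(-2 - 24) - 73 = -233*(-26) - 73 = 6058 - 73 = 5985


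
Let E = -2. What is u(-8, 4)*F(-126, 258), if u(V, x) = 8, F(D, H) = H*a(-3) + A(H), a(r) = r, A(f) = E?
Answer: -6208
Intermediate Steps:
A(f) = -2
F(D, H) = -2 - 3*H (F(D, H) = H*(-3) - 2 = -3*H - 2 = -2 - 3*H)
u(-8, 4)*F(-126, 258) = 8*(-2 - 3*258) = 8*(-2 - 774) = 8*(-776) = -6208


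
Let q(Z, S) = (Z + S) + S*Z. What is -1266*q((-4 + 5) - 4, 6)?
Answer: 18990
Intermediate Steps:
q(Z, S) = S + Z + S*Z (q(Z, S) = (S + Z) + S*Z = S + Z + S*Z)
-1266*q((-4 + 5) - 4, 6) = -1266*(6 + ((-4 + 5) - 4) + 6*((-4 + 5) - 4)) = -1266*(6 + (1 - 4) + 6*(1 - 4)) = -1266*(6 - 3 + 6*(-3)) = -1266*(6 - 3 - 18) = -1266*(-15) = 18990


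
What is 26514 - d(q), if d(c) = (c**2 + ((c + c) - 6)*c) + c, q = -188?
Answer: -80458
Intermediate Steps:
d(c) = c + c**2 + c*(-6 + 2*c) (d(c) = (c**2 + (2*c - 6)*c) + c = (c**2 + (-6 + 2*c)*c) + c = (c**2 + c*(-6 + 2*c)) + c = c + c**2 + c*(-6 + 2*c))
26514 - d(q) = 26514 - (-188)*(-5 + 3*(-188)) = 26514 - (-188)*(-5 - 564) = 26514 - (-188)*(-569) = 26514 - 1*106972 = 26514 - 106972 = -80458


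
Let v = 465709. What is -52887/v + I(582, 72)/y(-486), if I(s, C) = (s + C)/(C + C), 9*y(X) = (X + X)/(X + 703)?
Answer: -11152498081/1207117728 ≈ -9.2390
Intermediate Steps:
y(X) = 2*X/(9*(703 + X)) (y(X) = ((X + X)/(X + 703))/9 = ((2*X)/(703 + X))/9 = (2*X/(703 + X))/9 = 2*X/(9*(703 + X)))
I(s, C) = (C + s)/(2*C) (I(s, C) = (C + s)/((2*C)) = (C + s)*(1/(2*C)) = (C + s)/(2*C))
-52887/v + I(582, 72)/y(-486) = -52887/465709 + ((1/2)*(72 + 582)/72)/(((2/9)*(-486)/(703 - 486))) = -52887*1/465709 + ((1/2)*(1/72)*654)/(((2/9)*(-486)/217)) = -52887/465709 + 109/(24*(((2/9)*(-486)*(1/217)))) = -52887/465709 + 109/(24*(-108/217)) = -52887/465709 + (109/24)*(-217/108) = -52887/465709 - 23653/2592 = -11152498081/1207117728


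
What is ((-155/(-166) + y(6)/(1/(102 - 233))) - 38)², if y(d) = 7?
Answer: 25082640625/27556 ≈ 9.1024e+5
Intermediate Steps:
((-155/(-166) + y(6)/(1/(102 - 233))) - 38)² = ((-155/(-166) + 7/(1/(102 - 233))) - 38)² = ((-155*(-1/166) + 7/(1/(-131))) - 38)² = ((155/166 + 7/(-1/131)) - 38)² = ((155/166 + 7*(-131)) - 38)² = ((155/166 - 917) - 38)² = (-152067/166 - 38)² = (-158375/166)² = 25082640625/27556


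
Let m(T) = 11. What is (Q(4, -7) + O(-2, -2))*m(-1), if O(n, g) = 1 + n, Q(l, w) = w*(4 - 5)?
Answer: 66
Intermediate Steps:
Q(l, w) = -w (Q(l, w) = w*(-1) = -w)
(Q(4, -7) + O(-2, -2))*m(-1) = (-1*(-7) + (1 - 2))*11 = (7 - 1)*11 = 6*11 = 66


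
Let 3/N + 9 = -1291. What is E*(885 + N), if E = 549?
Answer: 631622853/1300 ≈ 4.8586e+5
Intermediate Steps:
N = -3/1300 (N = 3/(-9 - 1291) = 3/(-1300) = 3*(-1/1300) = -3/1300 ≈ -0.0023077)
E*(885 + N) = 549*(885 - 3/1300) = 549*(1150497/1300) = 631622853/1300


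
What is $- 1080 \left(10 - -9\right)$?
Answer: $-20520$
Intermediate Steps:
$- 1080 \left(10 - -9\right) = - 1080 \left(10 + 9\right) = \left(-1080\right) 19 = -20520$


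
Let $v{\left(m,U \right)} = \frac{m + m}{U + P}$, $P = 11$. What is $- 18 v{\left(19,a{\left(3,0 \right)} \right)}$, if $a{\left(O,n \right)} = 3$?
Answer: $- \frac{342}{7} \approx -48.857$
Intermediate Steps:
$v{\left(m,U \right)} = \frac{2 m}{11 + U}$ ($v{\left(m,U \right)} = \frac{m + m}{U + 11} = \frac{2 m}{11 + U}$)
$- 18 v{\left(19,a{\left(3,0 \right)} \right)} = - 18 \cdot 2 \cdot 19 \frac{1}{11 + 3} = - 18 \cdot 2 \cdot 19 \cdot \frac{1}{14} = \left(-18\right) \frac{19}{7} = - \frac{342}{7}$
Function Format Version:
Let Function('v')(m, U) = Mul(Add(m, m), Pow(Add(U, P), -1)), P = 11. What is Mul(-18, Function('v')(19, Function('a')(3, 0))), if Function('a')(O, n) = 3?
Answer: Rational(-342, 7) ≈ -48.857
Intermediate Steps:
Function('v')(m, U) = Mul(2, m, Pow(Add(11, U), -1)) (Function('v')(m, U) = Mul(Add(m, m), Pow(Add(U, 11), -1)) = Mul(Mul(2, m), Pow(Add(11, U), -1)) = Mul(2, m, Pow(Add(11, U), -1)))
Mul(-18, Function('v')(19, Function('a')(3, 0))) = Mul(-18, Mul(2, 19, Pow(Add(11, 3), -1))) = Mul(-18, Mul(2, 19, Pow(14, -1))) = Mul(-18, Mul(2, 19, Rational(1, 14))) = Mul(-18, Rational(19, 7)) = Rational(-342, 7)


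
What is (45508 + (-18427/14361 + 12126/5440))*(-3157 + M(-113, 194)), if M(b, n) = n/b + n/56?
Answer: -17746837019980950197/123591914880 ≈ -1.4359e+8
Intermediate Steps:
M(b, n) = n/56 + n/b (M(b, n) = n/b + n*(1/56) = n/b + n/56 = n/56 + n/b)
(45508 + (-18427/14361 + 12126/5440))*(-3157 + M(-113, 194)) = (45508 + (-18427/14361 + 12126/5440))*(-3157 + ((1/56)*194 + 194/(-113))) = (45508 + (-18427*1/14361 + 12126*(1/5440)))*(-3157 + (97/28 + 194*(-1/113))) = (45508 + (-18427/14361 + 6063/2720))*(-3157 + (97/28 - 194/113)) = (45508 + 36949303/39061920)*(-3157 + 5529/3164) = (1777666804663/39061920)*(-9983219/3164) = -17746837019980950197/123591914880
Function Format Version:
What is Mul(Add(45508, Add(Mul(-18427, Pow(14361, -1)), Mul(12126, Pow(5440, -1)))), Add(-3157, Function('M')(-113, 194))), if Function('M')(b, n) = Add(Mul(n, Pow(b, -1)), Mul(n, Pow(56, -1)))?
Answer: Rational(-17746837019980950197, 123591914880) ≈ -1.4359e+8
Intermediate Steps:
Function('M')(b, n) = Add(Mul(Rational(1, 56), n), Mul(n, Pow(b, -1))) (Function('M')(b, n) = Add(Mul(n, Pow(b, -1)), Mul(n, Rational(1, 56))) = Add(Mul(n, Pow(b, -1)), Mul(Rational(1, 56), n)) = Add(Mul(Rational(1, 56), n), Mul(n, Pow(b, -1))))
Mul(Add(45508, Add(Mul(-18427, Pow(14361, -1)), Mul(12126, Pow(5440, -1)))), Add(-3157, Function('M')(-113, 194))) = Mul(Add(45508, Add(Mul(-18427, Pow(14361, -1)), Mul(12126, Pow(5440, -1)))), Add(-3157, Add(Mul(Rational(1, 56), 194), Mul(194, Pow(-113, -1))))) = Mul(Add(45508, Add(Mul(-18427, Rational(1, 14361)), Mul(12126, Rational(1, 5440)))), Add(-3157, Add(Rational(97, 28), Mul(194, Rational(-1, 113))))) = Mul(Add(45508, Add(Rational(-18427, 14361), Rational(6063, 2720))), Add(-3157, Add(Rational(97, 28), Rational(-194, 113)))) = Mul(Add(45508, Rational(36949303, 39061920)), Add(-3157, Rational(5529, 3164))) = Mul(Rational(1777666804663, 39061920), Rational(-9983219, 3164)) = Rational(-17746837019980950197, 123591914880)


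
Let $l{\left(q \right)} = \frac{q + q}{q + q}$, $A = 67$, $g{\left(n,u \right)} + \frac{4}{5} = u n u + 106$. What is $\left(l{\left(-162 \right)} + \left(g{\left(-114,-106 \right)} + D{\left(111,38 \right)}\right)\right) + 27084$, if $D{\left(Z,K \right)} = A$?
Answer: $- \frac{6268234}{5} \approx -1.2536 \cdot 10^{6}$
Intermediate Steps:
$g{\left(n,u \right)} = \frac{526}{5} + n u^{2}$ ($g{\left(n,u \right)} = - \frac{4}{5} + \left(u n u + 106\right) = - \frac{4}{5} + \left(n u u + 106\right) = - \frac{4}{5} + \left(n u^{2} + 106\right) = - \frac{4}{5} + \left(106 + n u^{2}\right) = \frac{526}{5} + n u^{2}$)
$D{\left(Z,K \right)} = 67$
$l{\left(q \right)} = 1$ ($l{\left(q \right)} = \frac{2 q}{2 q} = 2 q \frac{1}{2 q} = 1$)
$\left(l{\left(-162 \right)} + \left(g{\left(-114,-106 \right)} + D{\left(111,38 \right)}\right)\right) + 27084 = \left(1 + \left(\left(\frac{526}{5} - 114 \left(-106\right)^{2}\right) + 67\right)\right) + 27084 = \left(1 + \left(\left(\frac{526}{5} - 1280904\right) + 67\right)\right) + 27084 = \left(1 + \left(- \frac{6403994}{5} + 67\right)\right) + 27084 = \left(1 - \frac{6403659}{5}\right) + 27084 = - \frac{6403654}{5} + 27084 = - \frac{6268234}{5}$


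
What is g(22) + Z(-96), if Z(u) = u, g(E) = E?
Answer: -74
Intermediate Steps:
g(22) + Z(-96) = 22 - 96 = -74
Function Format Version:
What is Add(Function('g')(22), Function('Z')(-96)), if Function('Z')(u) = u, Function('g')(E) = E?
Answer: -74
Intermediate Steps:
Add(Function('g')(22), Function('Z')(-96)) = Add(22, -96) = -74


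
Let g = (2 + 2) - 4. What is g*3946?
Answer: 0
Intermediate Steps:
g = 0 (g = 4 - 4 = 0)
g*3946 = 0*3946 = 0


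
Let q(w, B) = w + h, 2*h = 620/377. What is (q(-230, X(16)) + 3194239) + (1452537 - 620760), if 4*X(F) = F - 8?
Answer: 1517721632/377 ≈ 4.0258e+6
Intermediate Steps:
X(F) = -2 + F/4 (X(F) = (F - 8)/4 = (-8 + F)/4 = -2 + F/4)
h = 310/377 (h = (620/377)/2 = (620*(1/377))/2 = (½)*(620/377) = 310/377 ≈ 0.82228)
q(w, B) = 310/377 + w (q(w, B) = w + 310/377 = 310/377 + w)
(q(-230, X(16)) + 3194239) + (1452537 - 620760) = ((310/377 - 230) + 3194239) + (1452537 - 620760) = (-86400/377 + 3194239) + 831777 = 1204141703/377 + 831777 = 1517721632/377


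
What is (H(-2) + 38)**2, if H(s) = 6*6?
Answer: 5476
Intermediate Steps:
H(s) = 36
(H(-2) + 38)**2 = (36 + 38)**2 = 74**2 = 5476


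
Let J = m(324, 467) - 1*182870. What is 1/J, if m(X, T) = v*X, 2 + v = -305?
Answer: -1/282338 ≈ -3.5419e-6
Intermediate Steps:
v = -307 (v = -2 - 305 = -307)
m(X, T) = -307*X
J = -282338 (J = -307*324 - 1*182870 = -99468 - 182870 = -282338)
1/J = 1/(-282338) = -1/282338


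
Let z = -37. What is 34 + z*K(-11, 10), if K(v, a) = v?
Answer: 441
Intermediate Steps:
34 + z*K(-11, 10) = 34 - 37*(-11) = 34 + 407 = 441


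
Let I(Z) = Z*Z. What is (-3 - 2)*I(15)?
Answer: -1125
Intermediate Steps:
I(Z) = Z²
(-3 - 2)*I(15) = (-3 - 2)*15² = -5*225 = -1125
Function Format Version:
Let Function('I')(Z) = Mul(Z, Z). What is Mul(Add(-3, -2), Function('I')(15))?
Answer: -1125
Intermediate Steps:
Function('I')(Z) = Pow(Z, 2)
Mul(Add(-3, -2), Function('I')(15)) = Mul(Add(-3, -2), Pow(15, 2)) = Mul(-5, 225) = -1125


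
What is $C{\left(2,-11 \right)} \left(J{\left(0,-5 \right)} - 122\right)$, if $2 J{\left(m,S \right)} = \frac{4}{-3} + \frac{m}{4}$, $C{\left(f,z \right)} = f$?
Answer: $- \frac{736}{3} \approx -245.33$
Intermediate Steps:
$J{\left(m,S \right)} = - \frac{2}{3} + \frac{m}{8}$ ($J{\left(m,S \right)} = \frac{\frac{4}{-3} + \frac{m}{4}}{2} = \frac{4 \left(- \frac{1}{3}\right) + m \frac{1}{4}}{2} = \frac{- \frac{4}{3} + \frac{m}{4}}{2} = - \frac{2}{3} + \frac{m}{8}$)
$C{\left(2,-11 \right)} \left(J{\left(0,-5 \right)} - 122\right) = 2 \left(\left(- \frac{2}{3} + \frac{1}{8} \cdot 0\right) - 122\right) = 2 \left(\left(- \frac{2}{3} + 0\right) - 122\right) = 2 \left(- \frac{2}{3} - 122\right) = 2 \left(- \frac{368}{3}\right) = - \frac{736}{3}$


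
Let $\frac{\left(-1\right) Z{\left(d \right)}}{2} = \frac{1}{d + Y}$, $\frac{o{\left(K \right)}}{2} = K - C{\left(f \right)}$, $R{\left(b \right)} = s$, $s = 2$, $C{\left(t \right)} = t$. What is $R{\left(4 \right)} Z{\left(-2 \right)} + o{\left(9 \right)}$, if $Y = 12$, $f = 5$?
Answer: $\frac{38}{5} \approx 7.6$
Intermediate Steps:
$R{\left(b \right)} = 2$
$o{\left(K \right)} = -10 + 2 K$ ($o{\left(K \right)} = 2 \left(K - 5\right) = 2 \left(-5 + K\right) = -10 + 2 K$)
$Z{\left(d \right)} = - \frac{2}{12 + d}$ ($Z{\left(d \right)} = - \frac{2}{d + 12} = - \frac{2}{12 + d}$)
$R{\left(4 \right)} Z{\left(-2 \right)} + o{\left(9 \right)} = 2 \left(- \frac{2}{12 - 2}\right) + \left(-10 + 2 \cdot 9\right) = 2 \left(- \frac{2}{10}\right) + \left(-10 + 18\right) = 2 \left(\left(-2\right) \frac{1}{10}\right) + 8 = 2 \left(- \frac{1}{5}\right) + 8 = - \frac{2}{5} + 8 = \frac{38}{5}$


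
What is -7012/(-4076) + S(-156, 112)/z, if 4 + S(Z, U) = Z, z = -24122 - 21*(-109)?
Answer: 38436289/22247827 ≈ 1.7276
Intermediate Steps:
z = -21833 (z = -24122 - 1*(-2289) = -24122 + 2289 = -21833)
S(Z, U) = -4 + Z
-7012/(-4076) + S(-156, 112)/z = -7012/(-4076) + (-4 - 156)/(-21833) = -7012*(-1/4076) - 160*(-1/21833) = 1753/1019 + 160/21833 = 38436289/22247827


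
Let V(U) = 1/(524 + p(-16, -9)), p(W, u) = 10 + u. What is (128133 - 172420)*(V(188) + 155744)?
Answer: -3621153171487/525 ≈ -6.8974e+9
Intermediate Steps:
V(U) = 1/525 (V(U) = 1/(524 + (10 - 9)) = 1/(524 + 1) = 1/525)
(128133 - 172420)*(V(188) + 155744) = (128133 - 172420)*(1/525 + 155744) = -44287*81765601/525 = -3621153171487/525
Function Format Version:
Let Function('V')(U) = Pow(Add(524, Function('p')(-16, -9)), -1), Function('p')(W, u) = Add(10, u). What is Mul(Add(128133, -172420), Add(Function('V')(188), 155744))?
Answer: Rational(-3621153171487, 525) ≈ -6.8974e+9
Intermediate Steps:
Function('V')(U) = Rational(1, 525) (Function('V')(U) = Pow(Add(524, Add(10, -9)), -1) = Pow(Add(524, 1), -1) = Pow(525, -1) = Rational(1, 525))
Mul(Add(128133, -172420), Add(Function('V')(188), 155744)) = Mul(Add(128133, -172420), Add(Rational(1, 525), 155744)) = Mul(-44287, Rational(81765601, 525)) = Rational(-3621153171487, 525)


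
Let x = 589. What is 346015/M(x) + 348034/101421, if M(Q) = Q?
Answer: 35298179341/59736969 ≈ 590.89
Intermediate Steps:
346015/M(x) + 348034/101421 = 346015/589 + 348034/101421 = 35298179341/59736969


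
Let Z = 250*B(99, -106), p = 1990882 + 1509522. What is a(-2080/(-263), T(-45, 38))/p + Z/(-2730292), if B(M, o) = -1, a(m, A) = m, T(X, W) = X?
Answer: 29478821295/314190485623198 ≈ 9.3825e-5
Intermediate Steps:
p = 3500404
Z = -250 (Z = 250*(-1) = -250)
a(-2080/(-263), T(-45, 38))/p + Z/(-2730292) = -2080/(-263)/3500404 - 250/(-2730292) = -2080*(-1/263)*(1/3500404) - 250*(-1/2730292) = (2080/263)*(1/3500404) + 125/1365146 = 520/230151563 + 125/1365146 = 29478821295/314190485623198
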